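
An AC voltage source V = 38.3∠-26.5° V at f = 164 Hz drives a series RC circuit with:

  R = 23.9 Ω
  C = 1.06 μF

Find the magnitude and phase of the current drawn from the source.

Step 1 — Angular frequency: ω = 2π·f = 2π·164 = 1030 rad/s.
Step 2 — Component impedances:
  R: Z = R = 23.9 Ω
  C: Z = 1/(jωC) = -j/(ω·C) = 0 - j915.5 Ω
Step 3 — Series combination: Z_total = R + C = 23.9 - j915.5 Ω = 915.8∠-88.5° Ω.
Step 4 — Source phasor: V = 38.3∠-26.5° V = 34.28 - j17.09 V.
Step 5 — Ohm's law: I = V / Z_total = (34.28 - j17.09) / (23.9 - j915.5) = 0.01963 + j0.03693 A.
Step 6 — Convert to polar: |I| = 0.04182 A, ∠I = 62.0°.

I = 0.04182∠62.0° A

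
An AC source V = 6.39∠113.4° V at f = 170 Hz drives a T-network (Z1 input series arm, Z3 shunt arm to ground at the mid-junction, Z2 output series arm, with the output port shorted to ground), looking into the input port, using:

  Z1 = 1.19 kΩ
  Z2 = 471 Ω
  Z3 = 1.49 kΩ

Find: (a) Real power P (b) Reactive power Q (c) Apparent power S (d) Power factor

Step 1 — Angular frequency: ω = 2π·f = 2π·170 = 1068 rad/s.
Step 2 — Component impedances:
  Z1: Z = R = 1190 Ω
  Z2: Z = R = 471 Ω
  Z3: Z = R = 1490 Ω
Step 3 — With the output port shorted to ground, the output series arm Z2 runs from the junction to ground; the shunt arm Z3 also runs from the junction to ground. They appear in parallel: Z3 || Z2 = 357.9 Ω.
Step 4 — Series with input arm Z1: Z_in = Z1 + (Z3 || Z2) = 1548 Ω = 1548∠0.0° Ω.
Step 5 — Source phasor: V = 6.39∠113.4° V = -2.538 + j5.864 V.
Step 6 — Current: I = V / Z = -0.00164 + j0.003789 A = 0.004128∠113.4° A.
Step 7 — Complex power: S = V·I* = 0.02638 VA.
Step 8 — Real power: P = Re(S) = 0.02638 W.
Step 9 — Reactive power: Q = Im(S) = 0 VAR.
Step 10 — Apparent power: |S| = 0.02638 VA.
Step 11 — Power factor: PF = P/|S| = 1 (unity).

(a) P = 0.02638 W  (b) Q = 0 VAR  (c) S = 0.02638 VA  (d) PF = 1 (unity)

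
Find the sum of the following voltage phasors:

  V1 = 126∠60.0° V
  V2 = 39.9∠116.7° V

Step 1 — Convert each phasor to rectangular form:
  V1 = 126·(cos(60.0°) + j·sin(60.0°)) = 63 + j109.1 V
  V2 = 39.9·(cos(116.7°) + j·sin(116.7°)) = -17.93 + j35.65 V
Step 2 — Sum components: V_total = 45.07 + j144.8 V.
Step 3 — Convert to polar: |V_total| = 151.6 V, ∠V_total = 72.7°.

V_total = 151.6∠72.7° V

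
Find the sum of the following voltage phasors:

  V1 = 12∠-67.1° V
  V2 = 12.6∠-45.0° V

Step 1 — Convert each phasor to rectangular form:
  V1 = 12·(cos(-67.1°) + j·sin(-67.1°)) = 4.669 - j11.05 V
  V2 = 12.6·(cos(-45.0°) + j·sin(-45.0°)) = 8.91 - j8.91 V
Step 2 — Sum components: V_total = 13.58 - j19.96 V.
Step 3 — Convert to polar: |V_total| = 24.14 V, ∠V_total = -55.8°.

V_total = 24.14∠-55.8° V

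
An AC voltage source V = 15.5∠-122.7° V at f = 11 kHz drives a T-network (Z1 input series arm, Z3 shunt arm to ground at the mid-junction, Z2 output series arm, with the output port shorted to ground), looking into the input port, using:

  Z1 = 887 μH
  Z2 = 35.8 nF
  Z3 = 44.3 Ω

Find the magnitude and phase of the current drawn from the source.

Step 1 — Angular frequency: ω = 2π·f = 2π·1.1e+04 = 6.912e+04 rad/s.
Step 2 — Component impedances:
  Z1: Z = jωL = j·6.912e+04·0.000887 = 0 + j61.31 Ω
  Z2: Z = 1/(jωC) = -j/(ω·C) = 0 - j404.2 Ω
  Z3: Z = R = 44.3 Ω
Step 3 — With the output port shorted to ground, the output series arm Z2 runs from the junction to ground; the shunt arm Z3 also runs from the junction to ground. They appear in parallel: Z3 || Z2 = 43.77 - j4.798 Ω.
Step 4 — Series with input arm Z1: Z_in = Z1 + (Z3 || Z2) = 43.77 + j56.51 Ω = 71.48∠52.2° Ω.
Step 5 — Source phasor: V = 15.5∠-122.7° V = -8.374 - j13.04 V.
Step 6 — Ohm's law: I = V / Z_total = (-8.374 - j13.04) / (43.77 + j56.51) = -0.216 - j0.01914 A.
Step 7 — Convert to polar: |I| = 0.2168 A, ∠I = -174.9°.

I = 0.2168∠-174.9° A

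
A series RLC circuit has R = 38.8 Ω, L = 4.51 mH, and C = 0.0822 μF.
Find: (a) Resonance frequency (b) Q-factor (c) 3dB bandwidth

Step 1 — Resonance: ω₀ = 1/√(LC) = 1/√(0.00451·8.22e-08) = 5.194e+04 rad/s.
Step 2 — f₀ = ω₀/(2π) = 8266 Hz.
Step 3 — Series Q: Q = ω₀L/R = 5.194e+04·0.00451/38.8 = 6.037.
Step 4 — Bandwidth: Δω = ω₀/Q = 8603 rad/s; BW = Δω/(2π) = 1369 Hz.

(a) f₀ = 8266 Hz  (b) Q = 6.037  (c) BW = 1369 Hz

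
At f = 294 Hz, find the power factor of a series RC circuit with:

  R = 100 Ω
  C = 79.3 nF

Step 1 — Angular frequency: ω = 2π·f = 2π·294 = 1847 rad/s.
Step 2 — Component impedances:
  R: Z = R = 100 Ω
  C: Z = 1/(jωC) = -j/(ω·C) = 0 - j6827 Ω
Step 3 — Series combination: Z_total = R + C = 100 - j6827 Ω = 6827∠-89.2° Ω.
Step 4 — Power factor: PF = cos(φ) = Re(Z)/|Z| = 100/6827 = 0.01465.
Step 5 — Type: Im(Z) = -6827 ⇒ leading (phase φ = -89.2°).

PF = 0.01465 (leading, φ = -89.2°)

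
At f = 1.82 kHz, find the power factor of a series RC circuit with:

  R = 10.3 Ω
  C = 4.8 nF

Step 1 — Angular frequency: ω = 2π·f = 2π·1820 = 1.144e+04 rad/s.
Step 2 — Component impedances:
  R: Z = R = 10.3 Ω
  C: Z = 1/(jωC) = -j/(ω·C) = 0 - j1.822e+04 Ω
Step 3 — Series combination: Z_total = R + C = 10.3 - j1.822e+04 Ω = 1.822e+04∠-90.0° Ω.
Step 4 — Power factor: PF = cos(φ) = Re(Z)/|Z| = 10.3/18218 = 0.0005654.
Step 5 — Type: Im(Z) = -1.822e+04 ⇒ leading (phase φ = -90.0°).

PF = 0.0005654 (leading, φ = -90.0°)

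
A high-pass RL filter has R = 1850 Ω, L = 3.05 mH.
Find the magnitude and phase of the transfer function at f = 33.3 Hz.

Step 1 — Angular frequency: ω = 2π·33.3 = 209.2 rad/s.
Step 2 — Transfer function: H(jω) = jωL/(R + jωL).
Step 3 — Numerator jωL = j·0.6382; denominator R + jωL = 1850 + j0.6382.
Step 4 — H = 1.19e-07 + j0.0003449.
Step 5 — Magnitude: |H| = 0.0003449 (-69.2 dB); phase: φ = 90.0°.

|H| = 0.0003449 (-69.2 dB), φ = 90.0°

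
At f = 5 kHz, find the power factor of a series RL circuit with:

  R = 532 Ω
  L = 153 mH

Step 1 — Angular frequency: ω = 2π·f = 2π·5000 = 3.142e+04 rad/s.
Step 2 — Component impedances:
  R: Z = R = 532 Ω
  L: Z = jωL = j·3.142e+04·0.153 = 0 + j4807 Ω
Step 3 — Series combination: Z_total = R + L = 532 + j4807 Ω = 4836∠83.7° Ω.
Step 4 — Power factor: PF = cos(φ) = Re(Z)/|Z| = 532/4836 = 0.11.
Step 5 — Type: Im(Z) = 4807 ⇒ lagging (phase φ = 83.7°).

PF = 0.11 (lagging, φ = 83.7°)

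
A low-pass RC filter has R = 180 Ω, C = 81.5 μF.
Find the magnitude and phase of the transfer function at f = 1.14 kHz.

Step 1 — Angular frequency: ω = 2π·1140 = 7163 rad/s.
Step 2 — Transfer function: H(jω) = 1/(1 + jωRC).
Step 3 — Denominator: 1 + jωRC = 1 + j·7163·180·8.15e-05 = 1 + j105.1.
Step 4 — H = 9.056e-05 - j0.009516.
Step 5 — Magnitude: |H| = 0.009516 (-40.4 dB); phase: φ = -89.5°.

|H| = 0.009516 (-40.4 dB), φ = -89.5°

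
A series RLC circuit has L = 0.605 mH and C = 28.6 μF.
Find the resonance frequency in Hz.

Step 1 — Resonance condition Im(Z)=0 gives ω₀ = 1/√(LC).
Step 2 — ω₀ = 1/√(0.000605·2.86e-05) = 7602 rad/s.
Step 3 — f₀ = ω₀/(2π) = 1210 Hz.

f₀ = 1210 Hz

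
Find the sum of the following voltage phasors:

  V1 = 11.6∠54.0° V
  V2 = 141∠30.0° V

Step 1 — Convert each phasor to rectangular form:
  V1 = 11.6·(cos(54.0°) + j·sin(54.0°)) = 6.818 + j9.385 V
  V2 = 141·(cos(30.0°) + j·sin(30.0°)) = 122.1 + j70.5 V
Step 2 — Sum components: V_total = 128.9 + j79.88 V.
Step 3 — Convert to polar: |V_total| = 151.7 V, ∠V_total = 31.8°.

V_total = 151.7∠31.8° V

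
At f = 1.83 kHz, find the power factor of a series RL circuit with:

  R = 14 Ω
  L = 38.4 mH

Step 1 — Angular frequency: ω = 2π·f = 2π·1830 = 1.15e+04 rad/s.
Step 2 — Component impedances:
  R: Z = R = 14 Ω
  L: Z = jωL = j·1.15e+04·0.0384 = 0 + j441.5 Ω
Step 3 — Series combination: Z_total = R + L = 14 + j441.5 Ω = 441.8∠88.2° Ω.
Step 4 — Power factor: PF = cos(φ) = Re(Z)/|Z| = 14/441.8 = 0.03169.
Step 5 — Type: Im(Z) = 441.5 ⇒ lagging (phase φ = 88.2°).

PF = 0.03169 (lagging, φ = 88.2°)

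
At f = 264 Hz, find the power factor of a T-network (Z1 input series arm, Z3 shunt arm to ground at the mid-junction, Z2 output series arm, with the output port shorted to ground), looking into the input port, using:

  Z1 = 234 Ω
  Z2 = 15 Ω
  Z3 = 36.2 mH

Step 1 — Angular frequency: ω = 2π·f = 2π·264 = 1659 rad/s.
Step 2 — Component impedances:
  Z1: Z = R = 234 Ω
  Z2: Z = R = 15 Ω
  Z3: Z = jωL = j·1659·0.0362 = 0 + j60.05 Ω
Step 3 — With the output port shorted to ground, the output series arm Z2 runs from the junction to ground; the shunt arm Z3 also runs from the junction to ground. They appear in parallel: Z3 || Z2 = 14.12 + j3.527 Ω.
Step 4 — Series with input arm Z1: Z_in = Z1 + (Z3 || Z2) = 248.1 + j3.527 Ω = 248.1∠0.8° Ω.
Step 5 — Power factor: PF = cos(φ) = Re(Z)/|Z| = 248.12/248.14 = 0.9999.
Step 6 — Type: Im(Z) = 3.527 ⇒ lagging (phase φ = 0.8°).

PF = 0.9999 (lagging, φ = 0.8°)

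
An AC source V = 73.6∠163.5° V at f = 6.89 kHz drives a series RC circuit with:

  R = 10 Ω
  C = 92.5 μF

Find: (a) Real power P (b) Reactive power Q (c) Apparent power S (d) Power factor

Step 1 — Angular frequency: ω = 2π·f = 2π·6890 = 4.329e+04 rad/s.
Step 2 — Component impedances:
  R: Z = R = 10 Ω
  C: Z = 1/(jωC) = -j/(ω·C) = 0 - j0.2497 Ω
Step 3 — Series combination: Z_total = R + C = 10 - j0.2497 Ω = 10∠-1.4° Ω.
Step 4 — Source phasor: V = 73.6∠163.5° V = -70.57 + j20.9 V.
Step 5 — Current: I = V / Z = -7.105 + j1.913 A = 7.358∠164.9° A.
Step 6 — Complex power: S = V·I* = 541.4 - j13.52 VA.
Step 7 — Real power: P = Re(S) = 541.4 W.
Step 8 — Reactive power: Q = Im(S) = -13.52 VAR.
Step 9 — Apparent power: |S| = 541.5 VA.
Step 10 — Power factor: PF = P/|S| = 0.9997 (leading).

(a) P = 541.4 W  (b) Q = -13.52 VAR  (c) S = 541.5 VA  (d) PF = 0.9997 (leading)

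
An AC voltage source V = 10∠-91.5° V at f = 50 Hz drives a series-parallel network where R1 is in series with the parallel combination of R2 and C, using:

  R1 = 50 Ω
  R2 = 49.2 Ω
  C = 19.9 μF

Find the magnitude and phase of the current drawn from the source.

Step 1 — Angular frequency: ω = 2π·f = 2π·50 = 314.2 rad/s.
Step 2 — Component impedances:
  R1: Z = R = 50 Ω
  R2: Z = R = 49.2 Ω
  C: Z = 1/(jωC) = -j/(ω·C) = 0 - j160 Ω
Step 3 — Parallel branch: R2 || C = 1/(1/R2 + 1/C) = 44.95 - j13.83 Ω.
Step 4 — Series with R1: Z_total = R1 + (R2 || C) = 94.95 - j13.83 Ω = 95.95∠-8.3° Ω.
Step 5 — Source phasor: V = 10∠-91.5° V = -0.2618 - j9.997 V.
Step 6 — Ohm's law: I = V / Z_total = (-0.2618 - j9.997) / (94.95 - j13.83) = 0.01231 - j0.1035 A.
Step 7 — Convert to polar: |I| = 0.1042 A, ∠I = -83.2°.

I = 0.1042∠-83.2° A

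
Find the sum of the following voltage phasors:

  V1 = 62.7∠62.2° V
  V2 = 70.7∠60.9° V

Step 1 — Convert each phasor to rectangular form:
  V1 = 62.7·(cos(62.2°) + j·sin(62.2°)) = 29.24 + j55.46 V
  V2 = 70.7·(cos(60.9°) + j·sin(60.9°)) = 34.38 + j61.78 V
Step 2 — Sum components: V_total = 63.63 + j117.2 V.
Step 3 — Convert to polar: |V_total| = 133.4 V, ∠V_total = 61.5°.

V_total = 133.4∠61.5° V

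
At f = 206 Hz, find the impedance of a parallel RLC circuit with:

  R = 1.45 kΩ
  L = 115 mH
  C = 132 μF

Step 1 — Angular frequency: ω = 2π·f = 2π·206 = 1294 rad/s.
Step 2 — Component impedances:
  R: Z = R = 1450 Ω
  L: Z = jωL = j·1294·0.115 = 0 + j148.8 Ω
  C: Z = 1/(jωC) = -j/(ω·C) = 0 - j5.853 Ω
Step 3 — Parallel combination: 1/Z_total = 1/R + 1/L + 1/C; Z_total = 0.0256 - j6.092 Ω = 6.093∠-89.8° Ω.

Z = 0.0256 - j6.092 Ω = 6.093∠-89.8° Ω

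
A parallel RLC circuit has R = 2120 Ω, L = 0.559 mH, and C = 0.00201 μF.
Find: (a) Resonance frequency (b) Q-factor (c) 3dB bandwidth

Step 1 — Resonance: ω₀ = 1/√(LC) = 1/√(0.000559·2.01e-09) = 9.434e+05 rad/s.
Step 2 — f₀ = ω₀/(2π) = 1.501e+05 Hz.
Step 3 — Parallel Q: Q = R/(ω₀L) = 2120/(9.434e+05·0.000559) = 4.02.
Step 4 — Bandwidth: Δω = ω₀/Q = 2.347e+05 rad/s; BW = Δω/(2π) = 3.735e+04 Hz.

(a) f₀ = 1.501e+05 Hz  (b) Q = 4.02  (c) BW = 3.735e+04 Hz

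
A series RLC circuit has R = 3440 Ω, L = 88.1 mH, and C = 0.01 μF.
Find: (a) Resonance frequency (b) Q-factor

Step 1 — Resonance condition Im(Z)=0 gives ω₀ = 1/√(LC).
Step 2 — ω₀ = 1/√(0.0881·1e-08) = 3.369e+04 rad/s.
Step 3 — f₀ = ω₀/(2π) = 5362 Hz.
Step 4 — Series Q: Q = ω₀L/R = 3.369e+04·0.0881/3440 = 0.8628.

(a) f₀ = 5362 Hz  (b) Q = 0.8628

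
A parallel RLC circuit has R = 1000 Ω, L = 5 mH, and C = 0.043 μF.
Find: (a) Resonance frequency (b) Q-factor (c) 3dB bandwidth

Step 1 — Resonance: ω₀ = 1/√(LC) = 1/√(0.005·4.3e-08) = 6.82e+04 rad/s.
Step 2 — f₀ = ω₀/(2π) = 1.085e+04 Hz.
Step 3 — Parallel Q: Q = R/(ω₀L) = 1000/(6.82e+04·0.005) = 2.933.
Step 4 — Bandwidth: Δω = ω₀/Q = 2.326e+04 rad/s; BW = Δω/(2π) = 3701 Hz.

(a) f₀ = 1.085e+04 Hz  (b) Q = 2.933  (c) BW = 3701 Hz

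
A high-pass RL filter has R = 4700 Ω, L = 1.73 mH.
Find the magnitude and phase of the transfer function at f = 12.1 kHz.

Step 1 — Angular frequency: ω = 2π·1.21e+04 = 7.603e+04 rad/s.
Step 2 — Transfer function: H(jω) = jωL/(R + jωL).
Step 3 — Numerator jωL = j·131.5; denominator R + jωL = 4700 + j131.5.
Step 4 — H = 0.0007825 + j0.02796.
Step 5 — Magnitude: |H| = 0.02797 (-31.1 dB); phase: φ = 88.4°.

|H| = 0.02797 (-31.1 dB), φ = 88.4°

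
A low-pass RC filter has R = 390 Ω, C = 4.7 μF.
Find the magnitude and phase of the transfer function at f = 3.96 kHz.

Step 1 — Angular frequency: ω = 2π·3960 = 2.488e+04 rad/s.
Step 2 — Transfer function: H(jω) = 1/(1 + jωRC).
Step 3 — Denominator: 1 + jωRC = 1 + j·2.488e+04·390·4.7e-06 = 1 + j45.61.
Step 4 — H = 0.0004805 - j0.02192.
Step 5 — Magnitude: |H| = 0.02192 (-33.2 dB); phase: φ = -88.7°.

|H| = 0.02192 (-33.2 dB), φ = -88.7°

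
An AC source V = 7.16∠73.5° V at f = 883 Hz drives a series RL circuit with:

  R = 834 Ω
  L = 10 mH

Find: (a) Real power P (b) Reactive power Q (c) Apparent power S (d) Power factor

Step 1 — Angular frequency: ω = 2π·f = 2π·883 = 5548 rad/s.
Step 2 — Component impedances:
  R: Z = R = 834 Ω
  L: Z = jωL = j·5548·0.01 = 0 + j55.48 Ω
Step 3 — Series combination: Z_total = R + L = 834 + j55.48 Ω = 835.8∠3.8° Ω.
Step 4 — Source phasor: V = 7.16∠73.5° V = 2.034 + j6.865 V.
Step 5 — Current: I = V / Z = 0.002973 + j0.008034 A = 0.008566∠69.7° A.
Step 6 — Complex power: S = V·I* = 0.0612 + j0.004071 VA.
Step 7 — Real power: P = Re(S) = 0.0612 W.
Step 8 — Reactive power: Q = Im(S) = 0.004071 VAR.
Step 9 — Apparent power: |S| = 0.06133 VA.
Step 10 — Power factor: PF = P/|S| = 0.9978 (lagging).

(a) P = 0.0612 W  (b) Q = 0.004071 VAR  (c) S = 0.06133 VA  (d) PF = 0.9978 (lagging)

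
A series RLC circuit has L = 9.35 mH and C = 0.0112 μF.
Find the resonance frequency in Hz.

Step 1 — Resonance condition Im(Z)=0 gives ω₀ = 1/√(LC).
Step 2 — ω₀ = 1/√(0.00935·1.12e-08) = 9.772e+04 rad/s.
Step 3 — f₀ = ω₀/(2π) = 1.555e+04 Hz.

f₀ = 1.555e+04 Hz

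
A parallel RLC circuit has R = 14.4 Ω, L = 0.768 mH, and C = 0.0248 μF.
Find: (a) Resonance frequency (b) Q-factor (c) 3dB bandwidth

Step 1 — Resonance: ω₀ = 1/√(LC) = 1/√(0.000768·2.48e-08) = 2.291e+05 rad/s.
Step 2 — f₀ = ω₀/(2π) = 3.647e+04 Hz.
Step 3 — Parallel Q: Q = R/(ω₀L) = 14.4/(2.291e+05·0.000768) = 0.08183.
Step 4 — Bandwidth: Δω = ω₀/Q = 2.8e+06 rad/s; BW = Δω/(2π) = 4.457e+05 Hz.

(a) f₀ = 3.647e+04 Hz  (b) Q = 0.08183  (c) BW = 4.457e+05 Hz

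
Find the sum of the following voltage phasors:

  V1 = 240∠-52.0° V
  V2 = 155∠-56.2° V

Step 1 — Convert each phasor to rectangular form:
  V1 = 240·(cos(-52.0°) + j·sin(-52.0°)) = 147.8 - j189.1 V
  V2 = 155·(cos(-56.2°) + j·sin(-56.2°)) = 86.23 - j128.8 V
Step 2 — Sum components: V_total = 234 - j317.9 V.
Step 3 — Convert to polar: |V_total| = 394.7 V, ∠V_total = -53.6°.

V_total = 394.7∠-53.6° V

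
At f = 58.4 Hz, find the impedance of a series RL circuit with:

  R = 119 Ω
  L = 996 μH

Step 1 — Angular frequency: ω = 2π·f = 2π·58.4 = 366.9 rad/s.
Step 2 — Component impedances:
  R: Z = R = 119 Ω
  L: Z = jωL = j·366.9·0.000996 = 0 + j0.3655 Ω
Step 3 — Series combination: Z_total = R + L = 119 + j0.3655 Ω = 119∠0.2° Ω.

Z = 119 + j0.3655 Ω = 119∠0.2° Ω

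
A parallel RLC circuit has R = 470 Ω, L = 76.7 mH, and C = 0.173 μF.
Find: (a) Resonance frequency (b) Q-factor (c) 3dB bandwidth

Step 1 — Resonance: ω₀ = 1/√(LC) = 1/√(0.0767·1.73e-07) = 8681 rad/s.
Step 2 — f₀ = ω₀/(2π) = 1382 Hz.
Step 3 — Parallel Q: Q = R/(ω₀L) = 470/(8681·0.0767) = 0.7059.
Step 4 — Bandwidth: Δω = ω₀/Q = 1.23e+04 rad/s; BW = Δω/(2π) = 1957 Hz.

(a) f₀ = 1382 Hz  (b) Q = 0.7059  (c) BW = 1957 Hz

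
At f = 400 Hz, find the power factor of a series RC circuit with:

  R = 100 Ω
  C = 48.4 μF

Step 1 — Angular frequency: ω = 2π·f = 2π·400 = 2513 rad/s.
Step 2 — Component impedances:
  R: Z = R = 100 Ω
  C: Z = 1/(jωC) = -j/(ω·C) = 0 - j8.221 Ω
Step 3 — Series combination: Z_total = R + C = 100 - j8.221 Ω = 100.3∠-4.7° Ω.
Step 4 — Power factor: PF = cos(φ) = Re(Z)/|Z| = 100/100.34 = 0.9966.
Step 5 — Type: Im(Z) = -8.221 ⇒ leading (phase φ = -4.7°).

PF = 0.9966 (leading, φ = -4.7°)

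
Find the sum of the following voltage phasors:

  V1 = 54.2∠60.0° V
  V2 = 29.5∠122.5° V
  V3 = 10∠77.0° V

Step 1 — Convert each phasor to rectangular form:
  V1 = 54.2·(cos(60.0°) + j·sin(60.0°)) = 27.1 + j46.94 V
  V2 = 29.5·(cos(122.5°) + j·sin(122.5°)) = -15.85 + j24.88 V
  V3 = 10·(cos(77.0°) + j·sin(77.0°)) = 2.25 + j9.744 V
Step 2 — Sum components: V_total = 13.5 + j81.56 V.
Step 3 — Convert to polar: |V_total| = 82.67 V, ∠V_total = 80.6°.

V_total = 82.67∠80.6° V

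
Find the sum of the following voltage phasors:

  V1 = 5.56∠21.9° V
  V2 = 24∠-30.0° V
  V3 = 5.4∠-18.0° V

Step 1 — Convert each phasor to rectangular form:
  V1 = 5.56·(cos(21.9°) + j·sin(21.9°)) = 5.159 + j2.074 V
  V2 = 24·(cos(-30.0°) + j·sin(-30.0°)) = 20.78 - j12 V
  V3 = 5.4·(cos(-18.0°) + j·sin(-18.0°)) = 5.136 - j1.669 V
Step 2 — Sum components: V_total = 31.08 - j11.59 V.
Step 3 — Convert to polar: |V_total| = 33.17 V, ∠V_total = -20.5°.

V_total = 33.17∠-20.5° V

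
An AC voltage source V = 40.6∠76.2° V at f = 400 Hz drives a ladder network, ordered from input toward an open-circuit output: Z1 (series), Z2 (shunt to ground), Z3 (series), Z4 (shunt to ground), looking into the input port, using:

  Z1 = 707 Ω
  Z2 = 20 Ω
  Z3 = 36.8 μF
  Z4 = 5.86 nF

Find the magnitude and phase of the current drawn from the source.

Step 1 — Angular frequency: ω = 2π·f = 2π·400 = 2513 rad/s.
Step 2 — Component impedances:
  Z1: Z = R = 707 Ω
  Z2: Z = R = 20 Ω
  Z3: Z = 1/(jωC) = -j/(ω·C) = 0 - j10.81 Ω
  Z4: Z = 1/(jωC) = -j/(ω·C) = 0 - j6.79e+04 Ω
Step 3 — Ladder network (open output): work backward from the far end, alternating series and parallel combinations. Z_in = 727 - j0.00589 Ω = 727∠-0.0° Ω.
Step 4 — Source phasor: V = 40.6∠76.2° V = 9.684 + j39.43 V.
Step 5 — Ohm's law: I = V / Z_total = (9.684 + j39.43) / (727 - j0.00589) = 0.01332 + j0.05423 A.
Step 6 — Convert to polar: |I| = 0.05585 A, ∠I = 76.2°.

I = 0.05585∠76.2° A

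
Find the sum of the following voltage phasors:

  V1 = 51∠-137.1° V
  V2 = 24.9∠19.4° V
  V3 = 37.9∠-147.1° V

Step 1 — Convert each phasor to rectangular form:
  V1 = 51·(cos(-137.1°) + j·sin(-137.1°)) = -37.36 - j34.72 V
  V2 = 24.9·(cos(19.4°) + j·sin(19.4°)) = 23.49 + j8.271 V
  V3 = 37.9·(cos(-147.1°) + j·sin(-147.1°)) = -31.82 - j20.59 V
Step 2 — Sum components: V_total = -45.7 - j47.03 V.
Step 3 — Convert to polar: |V_total| = 65.57 V, ∠V_total = -134.2°.

V_total = 65.57∠-134.2° V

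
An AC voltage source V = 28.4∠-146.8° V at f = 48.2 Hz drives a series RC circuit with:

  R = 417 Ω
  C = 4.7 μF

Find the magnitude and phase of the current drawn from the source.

Step 1 — Angular frequency: ω = 2π·f = 2π·48.2 = 302.8 rad/s.
Step 2 — Component impedances:
  R: Z = R = 417 Ω
  C: Z = 1/(jωC) = -j/(ω·C) = 0 - j702.5 Ω
Step 3 — Series combination: Z_total = R + C = 417 - j702.5 Ω = 817∠-59.3° Ω.
Step 4 — Source phasor: V = 28.4∠-146.8° V = -23.76 - j15.55 V.
Step 5 — Ohm's law: I = V / Z_total = (-23.76 - j15.55) / (417 - j702.5) = 0.001521 - j0.03473 A.
Step 6 — Convert to polar: |I| = 0.03476 A, ∠I = -87.5°.

I = 0.03476∠-87.5° A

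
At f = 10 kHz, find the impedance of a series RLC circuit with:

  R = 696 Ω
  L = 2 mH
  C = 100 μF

Step 1 — Angular frequency: ω = 2π·f = 2π·1e+04 = 6.283e+04 rad/s.
Step 2 — Component impedances:
  R: Z = R = 696 Ω
  L: Z = jωL = j·6.283e+04·0.002 = 0 + j125.7 Ω
  C: Z = 1/(jωC) = -j/(ω·C) = 0 - j0.1592 Ω
Step 3 — Series combination: Z_total = R + L + C = 696 + j125.5 Ω = 707.2∠10.2° Ω.

Z = 696 + j125.5 Ω = 707.2∠10.2° Ω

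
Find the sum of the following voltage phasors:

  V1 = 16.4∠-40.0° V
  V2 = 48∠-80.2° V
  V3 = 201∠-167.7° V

Step 1 — Convert each phasor to rectangular form:
  V1 = 16.4·(cos(-40.0°) + j·sin(-40.0°)) = 12.56 - j10.54 V
  V2 = 48·(cos(-80.2°) + j·sin(-80.2°)) = 8.17 - j47.3 V
  V3 = 201·(cos(-167.7°) + j·sin(-167.7°)) = -196.4 - j42.82 V
Step 2 — Sum components: V_total = -175.7 - j100.7 V.
Step 3 — Convert to polar: |V_total| = 202.5 V, ∠V_total = -150.2°.

V_total = 202.5∠-150.2° V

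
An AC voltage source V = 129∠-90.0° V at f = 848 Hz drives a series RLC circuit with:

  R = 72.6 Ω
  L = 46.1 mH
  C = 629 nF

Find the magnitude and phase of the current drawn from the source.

Step 1 — Angular frequency: ω = 2π·f = 2π·848 = 5328 rad/s.
Step 2 — Component impedances:
  R: Z = R = 72.6 Ω
  L: Z = jωL = j·5328·0.0461 = 0 + j245.6 Ω
  C: Z = 1/(jωC) = -j/(ω·C) = 0 - j298.4 Ω
Step 3 — Series combination: Z_total = R + L + C = 72.6 - j52.76 Ω = 89.74∠-36.0° Ω.
Step 4 — Source phasor: V = 129∠-90.0° V = 0 - j129 V.
Step 5 — Ohm's law: I = V / Z_total = (0 - j129) / (72.6 - j52.76) = 0.845 - j1.163 A.
Step 6 — Convert to polar: |I| = 1.437 A, ∠I = -54.0°.

I = 1.437∠-54.0° A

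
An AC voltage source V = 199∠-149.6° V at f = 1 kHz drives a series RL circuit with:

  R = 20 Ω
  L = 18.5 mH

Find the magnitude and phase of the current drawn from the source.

Step 1 — Angular frequency: ω = 2π·f = 2π·1000 = 6283 rad/s.
Step 2 — Component impedances:
  R: Z = R = 20 Ω
  L: Z = jωL = j·6283·0.0185 = 0 + j116.2 Ω
Step 3 — Series combination: Z_total = R + L = 20 + j116.2 Ω = 117.9∠80.2° Ω.
Step 4 — Source phasor: V = 199∠-149.6° V = -171.6 - j100.7 V.
Step 5 — Ohm's law: I = V / Z_total = (-171.6 - j100.7) / (20 + j116.2) = -1.088 + j1.289 A.
Step 6 — Convert to polar: |I| = 1.687 A, ∠I = 130.2°.

I = 1.687∠130.2° A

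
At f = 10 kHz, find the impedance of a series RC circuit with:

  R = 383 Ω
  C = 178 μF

Step 1 — Angular frequency: ω = 2π·f = 2π·1e+04 = 6.283e+04 rad/s.
Step 2 — Component impedances:
  R: Z = R = 383 Ω
  C: Z = 1/(jωC) = -j/(ω·C) = 0 - j0.08941 Ω
Step 3 — Series combination: Z_total = R + C = 383 - j0.08941 Ω = 383∠-0.0° Ω.

Z = 383 - j0.08941 Ω = 383∠-0.0° Ω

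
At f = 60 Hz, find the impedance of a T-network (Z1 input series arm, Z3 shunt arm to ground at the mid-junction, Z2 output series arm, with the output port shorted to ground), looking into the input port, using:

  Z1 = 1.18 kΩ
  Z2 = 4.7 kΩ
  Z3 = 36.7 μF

Step 1 — Angular frequency: ω = 2π·f = 2π·60 = 377 rad/s.
Step 2 — Component impedances:
  Z1: Z = R = 1180 Ω
  Z2: Z = R = 4700 Ω
  Z3: Z = 1/(jωC) = -j/(ω·C) = 0 - j72.28 Ω
Step 3 — With the output port shorted to ground, the output series arm Z2 runs from the junction to ground; the shunt arm Z3 also runs from the junction to ground. They appear in parallel: Z3 || Z2 = 1.111 - j72.26 Ω.
Step 4 — Series with input arm Z1: Z_in = Z1 + (Z3 || Z2) = 1181 - j72.26 Ω = 1183∠-3.5° Ω.

Z = 1181 - j72.26 Ω = 1183∠-3.5° Ω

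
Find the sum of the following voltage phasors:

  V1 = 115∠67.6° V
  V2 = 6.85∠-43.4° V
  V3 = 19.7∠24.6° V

Step 1 — Convert each phasor to rectangular form:
  V1 = 115·(cos(67.6°) + j·sin(67.6°)) = 43.82 + j106.3 V
  V2 = 6.85·(cos(-43.4°) + j·sin(-43.4°)) = 4.977 - j4.707 V
  V3 = 19.7·(cos(24.6°) + j·sin(24.6°)) = 17.91 + j8.201 V
Step 2 — Sum components: V_total = 66.71 + j109.8 V.
Step 3 — Convert to polar: |V_total| = 128.5 V, ∠V_total = 58.7°.

V_total = 128.5∠58.7° V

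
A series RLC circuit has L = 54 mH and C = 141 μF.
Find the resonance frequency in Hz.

Step 1 — Resonance condition Im(Z)=0 gives ω₀ = 1/√(LC).
Step 2 — ω₀ = 1/√(0.054·0.000141) = 362.4 rad/s.
Step 3 — f₀ = ω₀/(2π) = 57.68 Hz.

f₀ = 57.68 Hz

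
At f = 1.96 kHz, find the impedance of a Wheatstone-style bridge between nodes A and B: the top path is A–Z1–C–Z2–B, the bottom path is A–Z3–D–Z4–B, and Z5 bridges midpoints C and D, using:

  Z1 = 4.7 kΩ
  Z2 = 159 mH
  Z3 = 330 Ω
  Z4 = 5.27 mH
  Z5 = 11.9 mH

Step 1 — Angular frequency: ω = 2π·f = 2π·1960 = 1.232e+04 rad/s.
Step 2 — Component impedances:
  Z1: Z = R = 4700 Ω
  Z2: Z = jωL = j·1.232e+04·0.159 = 0 + j1958 Ω
  Z3: Z = R = 330 Ω
  Z4: Z = jωL = j·1.232e+04·0.00527 = 0 + j64.9 Ω
  Z5: Z = jωL = j·1.232e+04·0.0119 = 0 + j146.5 Ω
Step 3 — Bridge requires nodal analysis (the Z5 bridge couples midpoints C and D, so the two paths cannot be reduced to a simple series/parallel combination). Setting node B to ground and injecting 1 A at node A, the 3-node admittance system at A, C, D solves to V_A = Z_AB = 308.4 + j62.97 Ω = 314.7∠11.5° Ω.

Z = 308.4 + j62.97 Ω = 314.7∠11.5° Ω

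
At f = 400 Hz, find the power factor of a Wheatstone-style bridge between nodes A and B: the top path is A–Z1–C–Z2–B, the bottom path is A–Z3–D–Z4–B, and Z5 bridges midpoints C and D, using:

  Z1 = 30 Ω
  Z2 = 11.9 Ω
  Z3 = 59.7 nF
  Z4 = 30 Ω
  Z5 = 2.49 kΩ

Step 1 — Angular frequency: ω = 2π·f = 2π·400 = 2513 rad/s.
Step 2 — Component impedances:
  Z1: Z = R = 30 Ω
  Z2: Z = R = 11.9 Ω
  Z3: Z = 1/(jωC) = -j/(ω·C) = 0 - j6665 Ω
  Z4: Z = R = 30 Ω
  Z5: Z = R = 2490 Ω
Step 3 — Bridge requires nodal analysis (the Z5 bridge couples midpoints C and D, so the two paths cannot be reduced to a simple series/parallel combination). Setting node B to ground and injecting 1 A at node A, the 3-node admittance system at A, C, D solves to V_A = Z_AB = 41.84 - j0.2609 Ω = 41.84∠-0.4° Ω.
Step 4 — Power factor: PF = cos(φ) = Re(Z)/|Z| = 41.84/41.84 = 1.
Step 5 — Type: Im(Z) = -0.2609 ⇒ leading (phase φ = -0.4°).

PF = 1 (leading, φ = -0.4°)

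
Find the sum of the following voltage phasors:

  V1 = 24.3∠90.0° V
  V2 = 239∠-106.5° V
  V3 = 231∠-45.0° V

Step 1 — Convert each phasor to rectangular form:
  V1 = 24.3·(cos(90.0°) + j·sin(90.0°)) = 0 + j24.3 V
  V2 = 239·(cos(-106.5°) + j·sin(-106.5°)) = -67.88 - j229.2 V
  V3 = 231·(cos(-45.0°) + j·sin(-45.0°)) = 163.3 - j163.3 V
Step 2 — Sum components: V_total = 95.46 - j368.2 V.
Step 3 — Convert to polar: |V_total| = 380.4 V, ∠V_total = -75.5°.

V_total = 380.4∠-75.5° V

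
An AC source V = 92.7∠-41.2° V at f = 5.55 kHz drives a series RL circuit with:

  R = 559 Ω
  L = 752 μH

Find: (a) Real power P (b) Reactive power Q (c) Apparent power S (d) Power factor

Step 1 — Angular frequency: ω = 2π·f = 2π·5550 = 3.487e+04 rad/s.
Step 2 — Component impedances:
  R: Z = R = 559 Ω
  L: Z = jωL = j·3.487e+04·0.000752 = 0 + j26.22 Ω
Step 3 — Series combination: Z_total = R + L = 559 + j26.22 Ω = 559.6∠2.7° Ω.
Step 4 — Source phasor: V = 92.7∠-41.2° V = 69.75 - j61.06 V.
Step 5 — Current: I = V / Z = 0.1194 - j0.1148 A = 0.1656∠-43.9° A.
Step 6 — Complex power: S = V·I* = 15.34 + j0.7196 VA.
Step 7 — Real power: P = Re(S) = 15.34 W.
Step 8 — Reactive power: Q = Im(S) = 0.7196 VAR.
Step 9 — Apparent power: |S| = 15.36 VA.
Step 10 — Power factor: PF = P/|S| = 0.9989 (lagging).

(a) P = 15.34 W  (b) Q = 0.7196 VAR  (c) S = 15.36 VA  (d) PF = 0.9989 (lagging)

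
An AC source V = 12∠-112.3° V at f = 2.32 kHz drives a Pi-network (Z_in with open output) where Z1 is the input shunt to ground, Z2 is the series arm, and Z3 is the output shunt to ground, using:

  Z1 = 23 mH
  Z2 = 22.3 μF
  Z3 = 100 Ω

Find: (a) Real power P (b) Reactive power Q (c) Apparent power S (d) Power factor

Step 1 — Angular frequency: ω = 2π·f = 2π·2320 = 1.458e+04 rad/s.
Step 2 — Component impedances:
  Z1: Z = jωL = j·1.458e+04·0.023 = 0 + j335.3 Ω
  Z2: Z = 1/(jωC) = -j/(ω·C) = 0 - j3.076 Ω
  Z3: Z = R = 100 Ω
Step 3 — With open output, the series arm Z2 and the output shunt Z3 appear in series to ground: Z2 + Z3 = 100 - j3.076 Ω.
Step 4 — Parallel with input shunt Z1: Z_in = Z1 || (Z2 + Z3) = 93.4 + j25.01 Ω = 96.69∠15.0° Ω.
Step 5 — Source phasor: V = 12∠-112.3° V = -4.553 - j11.1 V.
Step 6 — Current: I = V / Z = -0.07519 - j0.09874 A = 0.1241∠-127.3° A.
Step 7 — Complex power: S = V·I* = 1.439 + j0.3852 VA.
Step 8 — Real power: P = Re(S) = 1.439 W.
Step 9 — Reactive power: Q = Im(S) = 0.3852 VAR.
Step 10 — Apparent power: |S| = 1.489 VA.
Step 11 — Power factor: PF = P/|S| = 0.966 (lagging).

(a) P = 1.439 W  (b) Q = 0.3852 VAR  (c) S = 1.489 VA  (d) PF = 0.966 (lagging)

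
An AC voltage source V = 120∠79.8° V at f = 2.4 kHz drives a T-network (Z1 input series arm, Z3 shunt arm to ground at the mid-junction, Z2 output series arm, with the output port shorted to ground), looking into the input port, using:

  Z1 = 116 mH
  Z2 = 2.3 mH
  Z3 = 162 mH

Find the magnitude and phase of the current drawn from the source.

Step 1 — Angular frequency: ω = 2π·f = 2π·2400 = 1.508e+04 rad/s.
Step 2 — Component impedances:
  Z1: Z = jωL = j·1.508e+04·0.116 = 0 + j1749 Ω
  Z2: Z = jωL = j·1.508e+04·0.0023 = 0 + j34.68 Ω
  Z3: Z = jωL = j·1.508e+04·0.162 = 0 + j2443 Ω
Step 3 — With the output port shorted to ground, the output series arm Z2 runs from the junction to ground; the shunt arm Z3 also runs from the junction to ground. They appear in parallel: Z3 || Z2 = 0 + j34.2 Ω.
Step 4 — Series with input arm Z1: Z_in = Z1 + (Z3 || Z2) = 0 + j1783 Ω = 1783∠90.0° Ω.
Step 5 — Source phasor: V = 120∠79.8° V = 21.25 + j118.1 V.
Step 6 — Ohm's law: I = V / Z_total = (21.25 + j118.1) / (0 + j1783) = 0.06622 - j0.01192 A.
Step 7 — Convert to polar: |I| = 0.06729 A, ∠I = -10.2°.

I = 0.06729∠-10.2° A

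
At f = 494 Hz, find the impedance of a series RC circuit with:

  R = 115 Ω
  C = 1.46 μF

Step 1 — Angular frequency: ω = 2π·f = 2π·494 = 3104 rad/s.
Step 2 — Component impedances:
  R: Z = R = 115 Ω
  C: Z = 1/(jωC) = -j/(ω·C) = 0 - j220.7 Ω
Step 3 — Series combination: Z_total = R + C = 115 - j220.7 Ω = 248.8∠-62.5° Ω.

Z = 115 - j220.7 Ω = 248.8∠-62.5° Ω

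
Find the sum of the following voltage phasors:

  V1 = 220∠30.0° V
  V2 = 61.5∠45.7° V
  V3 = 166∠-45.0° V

Step 1 — Convert each phasor to rectangular form:
  V1 = 220·(cos(30.0°) + j·sin(30.0°)) = 190.5 + j110 V
  V2 = 61.5·(cos(45.7°) + j·sin(45.7°)) = 42.95 + j44.02 V
  V3 = 166·(cos(-45.0°) + j·sin(-45.0°)) = 117.4 - j117.4 V
Step 2 — Sum components: V_total = 350.9 + j36.64 V.
Step 3 — Convert to polar: |V_total| = 352.8 V, ∠V_total = 6.0°.

V_total = 352.8∠6.0° V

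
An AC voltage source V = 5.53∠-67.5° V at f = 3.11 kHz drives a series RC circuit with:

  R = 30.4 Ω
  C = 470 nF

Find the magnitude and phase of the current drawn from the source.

Step 1 — Angular frequency: ω = 2π·f = 2π·3110 = 1.954e+04 rad/s.
Step 2 — Component impedances:
  R: Z = R = 30.4 Ω
  C: Z = 1/(jωC) = -j/(ω·C) = 0 - j108.9 Ω
Step 3 — Series combination: Z_total = R + C = 30.4 - j108.9 Ω = 113∠-74.4° Ω.
Step 4 — Source phasor: V = 5.53∠-67.5° V = 2.116 - j5.109 V.
Step 5 — Ohm's law: I = V / Z_total = (2.116 - j5.109) / (30.4 - j108.9) = 0.04856 + j0.005877 A.
Step 6 — Convert to polar: |I| = 0.04892 A, ∠I = 6.9°.

I = 0.04892∠6.9° A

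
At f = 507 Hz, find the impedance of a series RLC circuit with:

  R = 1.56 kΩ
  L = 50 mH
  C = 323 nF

Step 1 — Angular frequency: ω = 2π·f = 2π·507 = 3186 rad/s.
Step 2 — Component impedances:
  R: Z = R = 1560 Ω
  L: Z = jωL = j·3186·0.05 = 0 + j159.3 Ω
  C: Z = 1/(jωC) = -j/(ω·C) = 0 - j971.9 Ω
Step 3 — Series combination: Z_total = R + L + C = 1560 - j812.6 Ω = 1759∠-27.5° Ω.

Z = 1560 - j812.6 Ω = 1759∠-27.5° Ω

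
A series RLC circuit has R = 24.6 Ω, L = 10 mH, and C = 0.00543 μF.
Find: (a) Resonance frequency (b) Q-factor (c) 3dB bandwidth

Step 1 — Resonance: ω₀ = 1/√(LC) = 1/√(0.01·5.43e-09) = 1.357e+05 rad/s.
Step 2 — f₀ = ω₀/(2π) = 2.16e+04 Hz.
Step 3 — Series Q: Q = ω₀L/R = 1.357e+05·0.01/24.6 = 55.17.
Step 4 — Bandwidth: Δω = ω₀/Q = 2460 rad/s; BW = Δω/(2π) = 391.5 Hz.

(a) f₀ = 2.16e+04 Hz  (b) Q = 55.17  (c) BW = 391.5 Hz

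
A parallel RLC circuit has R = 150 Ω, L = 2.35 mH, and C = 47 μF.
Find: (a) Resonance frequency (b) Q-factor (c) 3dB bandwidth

Step 1 — Resonance: ω₀ = 1/√(LC) = 1/√(0.00235·4.7e-05) = 3009 rad/s.
Step 2 — f₀ = ω₀/(2π) = 478.9 Hz.
Step 3 — Parallel Q: Q = R/(ω₀L) = 150/(3009·0.00235) = 21.21.
Step 4 — Bandwidth: Δω = ω₀/Q = 141.8 rad/s; BW = Δω/(2π) = 22.58 Hz.

(a) f₀ = 478.9 Hz  (b) Q = 21.21  (c) BW = 22.58 Hz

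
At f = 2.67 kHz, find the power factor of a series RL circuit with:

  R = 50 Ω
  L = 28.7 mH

Step 1 — Angular frequency: ω = 2π·f = 2π·2670 = 1.678e+04 rad/s.
Step 2 — Component impedances:
  R: Z = R = 50 Ω
  L: Z = jωL = j·1.678e+04·0.0287 = 0 + j481.5 Ω
Step 3 — Series combination: Z_total = R + L = 50 + j481.5 Ω = 484.1∠84.1° Ω.
Step 4 — Power factor: PF = cos(φ) = Re(Z)/|Z| = 50/484.1 = 0.1033.
Step 5 — Type: Im(Z) = 481.5 ⇒ lagging (phase φ = 84.1°).

PF = 0.1033 (lagging, φ = 84.1°)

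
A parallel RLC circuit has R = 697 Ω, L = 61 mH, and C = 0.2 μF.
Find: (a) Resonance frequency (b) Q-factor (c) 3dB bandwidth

Step 1 — Resonance: ω₀ = 1/√(LC) = 1/√(0.061·2e-07) = 9054 rad/s.
Step 2 — f₀ = ω₀/(2π) = 1441 Hz.
Step 3 — Parallel Q: Q = R/(ω₀L) = 697/(9054·0.061) = 1.262.
Step 4 — Bandwidth: Δω = ω₀/Q = 7174 rad/s; BW = Δω/(2π) = 1142 Hz.

(a) f₀ = 1441 Hz  (b) Q = 1.262  (c) BW = 1142 Hz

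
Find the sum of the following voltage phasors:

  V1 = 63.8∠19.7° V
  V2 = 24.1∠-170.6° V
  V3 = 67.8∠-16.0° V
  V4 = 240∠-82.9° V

Step 1 — Convert each phasor to rectangular form:
  V1 = 63.8·(cos(19.7°) + j·sin(19.7°)) = 60.07 + j21.51 V
  V2 = 24.1·(cos(-170.6°) + j·sin(-170.6°)) = -23.78 - j3.936 V
  V3 = 67.8·(cos(-16.0°) + j·sin(-16.0°)) = 65.17 - j18.69 V
  V4 = 240·(cos(-82.9°) + j·sin(-82.9°)) = 29.66 - j238.2 V
Step 2 — Sum components: V_total = 131.1 - j239.3 V.
Step 3 — Convert to polar: |V_total| = 272.9 V, ∠V_total = -61.3°.

V_total = 272.9∠-61.3° V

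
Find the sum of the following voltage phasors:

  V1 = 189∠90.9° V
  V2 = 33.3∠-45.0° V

Step 1 — Convert each phasor to rectangular form:
  V1 = 189·(cos(90.9°) + j·sin(90.9°)) = -2.969 + j189 V
  V2 = 33.3·(cos(-45.0°) + j·sin(-45.0°)) = 23.55 - j23.55 V
Step 2 — Sum components: V_total = 20.58 + j165.4 V.
Step 3 — Convert to polar: |V_total| = 166.7 V, ∠V_total = 82.9°.

V_total = 166.7∠82.9° V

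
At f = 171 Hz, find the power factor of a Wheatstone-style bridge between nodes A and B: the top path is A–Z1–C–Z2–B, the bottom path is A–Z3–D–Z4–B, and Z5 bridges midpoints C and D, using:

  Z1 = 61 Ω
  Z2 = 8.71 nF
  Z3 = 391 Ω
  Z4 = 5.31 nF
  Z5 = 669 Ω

Step 1 — Angular frequency: ω = 2π·f = 2π·171 = 1074 rad/s.
Step 2 — Component impedances:
  Z1: Z = R = 61 Ω
  Z2: Z = 1/(jωC) = -j/(ω·C) = 0 - j1.069e+05 Ω
  Z3: Z = R = 391 Ω
  Z4: Z = 1/(jωC) = -j/(ω·C) = 0 - j1.753e+05 Ω
  Z5: Z = R = 669 Ω
Step 3 — Bridge requires nodal analysis (the Z5 bridge couples midpoints C and D, so the two paths cannot be reduced to a simple series/parallel combination). Setting node B to ground and injecting 1 A at node A, the 3-node admittance system at A, C, D solves to V_A = Z_AB = 68.8 - j6.639e+04 Ω = 6.639e+04∠-89.9° Ω.
Step 4 — Power factor: PF = cos(φ) = Re(Z)/|Z| = 68.8/6.639e+04 = 0.001036.
Step 5 — Type: Im(Z) = -6.639e+04 ⇒ leading (phase φ = -89.9°).

PF = 0.001036 (leading, φ = -89.9°)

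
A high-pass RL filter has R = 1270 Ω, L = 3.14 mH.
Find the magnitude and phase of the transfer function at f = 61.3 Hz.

Step 1 — Angular frequency: ω = 2π·61.3 = 385.2 rad/s.
Step 2 — Transfer function: H(jω) = jωL/(R + jωL).
Step 3 — Numerator jωL = j·1.209; denominator R + jωL = 1270 + j1.209.
Step 4 — H = 9.068e-07 + j0.0009523.
Step 5 — Magnitude: |H| = 0.0009523 (-60.4 dB); phase: φ = 89.9°.

|H| = 0.0009523 (-60.4 dB), φ = 89.9°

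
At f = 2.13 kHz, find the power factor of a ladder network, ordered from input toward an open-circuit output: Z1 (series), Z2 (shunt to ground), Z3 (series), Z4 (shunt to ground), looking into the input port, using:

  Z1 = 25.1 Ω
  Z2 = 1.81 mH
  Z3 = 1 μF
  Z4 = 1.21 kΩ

Step 1 — Angular frequency: ω = 2π·f = 2π·2130 = 1.338e+04 rad/s.
Step 2 — Component impedances:
  Z1: Z = R = 25.1 Ω
  Z2: Z = jωL = j·1.338e+04·0.00181 = 0 + j24.22 Ω
  Z3: Z = 1/(jωC) = -j/(ω·C) = 0 - j74.72 Ω
  Z4: Z = R = 1210 Ω
Step 3 — Ladder network (open output): work backward from the far end, alternating series and parallel combinations. Z_in = 25.58 + j24.24 Ω = 35.25∠43.5° Ω.
Step 4 — Power factor: PF = cos(φ) = Re(Z)/|Z| = 25.584/35.246 = 0.7259.
Step 5 — Type: Im(Z) = 24.24 ⇒ lagging (phase φ = 43.5°).

PF = 0.7259 (lagging, φ = 43.5°)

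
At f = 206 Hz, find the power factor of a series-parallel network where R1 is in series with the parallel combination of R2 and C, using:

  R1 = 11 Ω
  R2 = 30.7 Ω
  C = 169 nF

Step 1 — Angular frequency: ω = 2π·f = 2π·206 = 1294 rad/s.
Step 2 — Component impedances:
  R1: Z = R = 11 Ω
  R2: Z = R = 30.7 Ω
  C: Z = 1/(jωC) = -j/(ω·C) = 0 - j4572 Ω
Step 3 — Parallel branch: R2 || C = 1/(1/R2 + 1/C) = 30.7 - j0.2062 Ω.
Step 4 — Series with R1: Z_total = R1 + (R2 || C) = 41.7 - j0.2062 Ω = 41.7∠-0.3° Ω.
Step 5 — Power factor: PF = cos(φ) = Re(Z)/|Z| = 41.7/41.7 = 1.
Step 6 — Type: Im(Z) = -0.2062 ⇒ leading (phase φ = -0.3°).

PF = 1 (leading, φ = -0.3°)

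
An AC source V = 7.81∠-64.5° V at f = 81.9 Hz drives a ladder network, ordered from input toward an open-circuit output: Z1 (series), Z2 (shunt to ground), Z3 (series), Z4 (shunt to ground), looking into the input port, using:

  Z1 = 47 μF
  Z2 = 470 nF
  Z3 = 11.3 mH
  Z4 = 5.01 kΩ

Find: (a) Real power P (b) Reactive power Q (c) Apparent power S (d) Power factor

Step 1 — Angular frequency: ω = 2π·f = 2π·81.9 = 514.6 rad/s.
Step 2 — Component impedances:
  Z1: Z = 1/(jωC) = -j/(ω·C) = 0 - j41.35 Ω
  Z2: Z = 1/(jωC) = -j/(ω·C) = 0 - j4135 Ω
  Z3: Z = jωL = j·514.6·0.0113 = 0 + j5.815 Ω
  Z4: Z = R = 5010 Ω
Step 3 — Ladder network (open output): work backward from the far end, alternating series and parallel combinations. Z_in = 2032 - j2501 Ω = 3223∠-50.9° Ω.
Step 4 — Source phasor: V = 7.81∠-64.5° V = 3.362 - j7.049 V.
Step 5 — Current: I = V / Z = 0.002356 - j0.0005695 A = 0.002423∠-13.6° A.
Step 6 — Complex power: S = V·I* = 0.01193 - j0.01469 VA.
Step 7 — Real power: P = Re(S) = 0.01193 W.
Step 8 — Reactive power: Q = Im(S) = -0.01469 VAR.
Step 9 — Apparent power: |S| = 0.01893 VA.
Step 10 — Power factor: PF = P/|S| = 0.6306 (leading).

(a) P = 0.01193 W  (b) Q = -0.01469 VAR  (c) S = 0.01893 VA  (d) PF = 0.6306 (leading)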